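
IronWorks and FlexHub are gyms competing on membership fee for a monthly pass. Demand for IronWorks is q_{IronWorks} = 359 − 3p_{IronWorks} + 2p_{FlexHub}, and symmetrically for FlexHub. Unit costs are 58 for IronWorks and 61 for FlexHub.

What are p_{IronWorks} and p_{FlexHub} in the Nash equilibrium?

133.8125, 134.9375

IronWorks's profit: π = (p_{IronWorks} − 58)(359 − 3p_{IronWorks} + 2p_{FlexHub}).
∂π/∂p_{IronWorks} = 533 − 6p_{IronWorks} + 2p_{FlexHub} = 0 ⇒ p_{IronWorks} = 533/6 + (1/3)p_{FlexHub}.
Similarly p_{FlexHub} = 271/3 + (1/3)p_{IronWorks}.
Plugging p_{FlexHub} into IronWorks's best response: p_{IronWorks} = 533/6 + (1/3)(271/3 + (1/3)p_{IronWorks}) ⇒ (8/9)p_{IronWorks} = 2141/18, so p_{IronWorks} = 133.8125.
Then p_{FlexHub} = 271/3 + (1/3)·133.8125 = 134.9375.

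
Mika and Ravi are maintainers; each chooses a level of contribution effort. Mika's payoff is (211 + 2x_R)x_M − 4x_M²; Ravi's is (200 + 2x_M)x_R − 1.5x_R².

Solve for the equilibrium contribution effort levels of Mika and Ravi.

51.65, 101.1

Expanding Mika's payoff: 211x_M + 2x_Rx_M − 4x_M².
∂π/∂x_M = 211 + 2x_R − 8x_M = 0, so x_M = 26.375 + 0.25x_R.
Likewise for Ravi: x_R = 200/3 + (2/3)x_M.
Plugging x_R into Mika's best response: x_M = 26.375 + 0.25(200/3 + (2/3)x_M) ⇒ (5/6)x_M = 1033/24, so x_M = 51.65.
Then x_R = 200/3 + (2/3)·51.65 = 101.1.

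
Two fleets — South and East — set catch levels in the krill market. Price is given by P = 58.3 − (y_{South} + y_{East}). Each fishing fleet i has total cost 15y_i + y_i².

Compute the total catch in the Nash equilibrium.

17.32

Fishing fleet South's profit: π = y_{South}(58.3 − (y_{South} + y_{East})) − 15y_{South} − y_{South}².
∂π/∂y_{South} = 43.3 − 4y_{South} − y_{East} = 0, so y_{South} = 10.825 − 0.25y_{East}.
By symmetry y_{East} = y_{South}; substituting into the reaction function, 1.25y_{South} = 10.825 and y_{South} = 8.66.
Total catch: 8.66 + 8.66 = 17.32.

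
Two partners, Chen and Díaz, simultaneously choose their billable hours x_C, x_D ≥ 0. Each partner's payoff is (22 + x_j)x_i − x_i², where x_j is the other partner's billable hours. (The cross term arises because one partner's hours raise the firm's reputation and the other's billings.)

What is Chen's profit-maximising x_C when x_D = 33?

Chen's payoff is (22 + x_D)x_C − x_C².
∂π/∂x_C = 22 + x_D − 2x_C = 0, so x_C = 11 + 0.5x_D.
At x_D = 33: x_C = 11 + 0.5·33 = 27.5.

27.5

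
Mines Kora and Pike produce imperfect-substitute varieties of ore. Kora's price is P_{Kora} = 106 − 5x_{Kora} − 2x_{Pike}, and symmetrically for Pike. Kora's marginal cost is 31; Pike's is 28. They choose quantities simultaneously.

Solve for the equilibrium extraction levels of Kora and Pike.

Mine Kora's profit: π = x_{Kora}(106 − 5x_{Kora} − 2x_{Pike}) − 31x_{Kora}.
∂π/∂x_{Kora} = 75 − 10x_{Kora} − 2x_{Pike} = 0 ⇒ x_{Kora} = 7.5 − 0.2x_{Pike}.
Similarly x_{Pike} = 7.8 − 0.2x_{Kora}.
Plugging x_{Pike} into Kora's best response: x_{Kora} = 7.5 − 0.2(7.8 − 0.2x_{Kora}) ⇒ 0.96x_{Kora} = 5.94, so x_{Kora} = 6.1875.
Then x_{Pike} = 7.8 − 0.2·6.1875 = 6.5625.

6.1875, 6.5625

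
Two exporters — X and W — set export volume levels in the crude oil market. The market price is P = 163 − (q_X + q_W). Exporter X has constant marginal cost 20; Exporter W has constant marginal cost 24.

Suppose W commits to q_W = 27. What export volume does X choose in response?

Exporter X's profit: π = q_X(163 − (q_X + q_W)) − 20q_X.
∂π/∂q_X = 143 − 2q_X − q_W = 0, so q_X = 71.5 − 0.5q_W.
At q_W = 27: q_X = 71.5 − 0.5·27 = 58.

58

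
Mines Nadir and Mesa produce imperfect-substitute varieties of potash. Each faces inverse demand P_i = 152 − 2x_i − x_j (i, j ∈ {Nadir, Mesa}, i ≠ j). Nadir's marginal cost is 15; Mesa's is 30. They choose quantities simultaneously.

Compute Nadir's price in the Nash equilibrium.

71.8

Mine Nadir's profit: π = x_{Nadir}(152 − 2x_{Nadir} − x_{Mesa}) − 15x_{Nadir}.
∂π/∂x_{Nadir} = 137 − 4x_{Nadir} − x_{Mesa} = 0 ⇒ x_{Nadir} = 34.25 − 0.25x_{Mesa}.
Similarly x_{Mesa} = 30.5 − 0.25x_{Nadir}.
Plugging x_{Mesa} into Nadir's best response: x_{Nadir} = 34.25 − 0.25(30.5 − 0.25x_{Nadir}) ⇒ 0.9375x_{Nadir} = 26.625, so x_{Nadir} = 28.4.
Then x_{Mesa} = 30.5 − 0.25·28.4 = 23.4.
P_{Nadir} = 152 − 2·28.4 − 23.4 = 71.8.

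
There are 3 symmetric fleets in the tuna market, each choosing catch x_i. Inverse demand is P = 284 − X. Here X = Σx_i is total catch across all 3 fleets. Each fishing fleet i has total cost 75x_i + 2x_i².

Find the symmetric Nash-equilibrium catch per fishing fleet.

26.125

A representative fishing fleet's profit is π_i = x_i(284 − X) − 75x_i − 2x_i², with X = x_i + Σ_{j≠i} x_j.
First-order condition: 209 − 6x_i − Σ_{j≠i} x_j = 0.
Imposing symmetry (x_j = x for all j) turns Σ_{j≠i} x_j into 2x, so 209 = 8x and x = 26.125.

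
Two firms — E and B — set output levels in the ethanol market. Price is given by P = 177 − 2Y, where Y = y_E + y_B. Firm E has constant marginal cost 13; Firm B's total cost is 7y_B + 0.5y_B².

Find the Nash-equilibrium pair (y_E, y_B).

30, 22

Firm E's profit: π = y_E(177 − 2(y_E + y_B)) − 13y_E.
∂π/∂y_E = 164 − 4y_E − 2y_B = 0, so y_E = 41 − 0.5y_B.
For B: ∂π/∂y_B = 170 − 5y_B − 2y_E = 0 ⇒ y_B = 34 − 0.4y_E.
Substituting the second reaction function into the first: y_E = 41 − 0.5(34 − 0.4y_E), which gives 0.8y_E = 24 ⇒ y_E = 30.
Then y_B = 34 − 0.4·30 = 22.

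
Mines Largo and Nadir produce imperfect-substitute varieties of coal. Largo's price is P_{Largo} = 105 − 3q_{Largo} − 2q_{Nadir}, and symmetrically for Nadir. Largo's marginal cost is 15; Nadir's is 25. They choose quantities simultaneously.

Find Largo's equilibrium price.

Mine Largo's profit: π = q_{Largo}(105 − 3q_{Largo} − 2q_{Nadir}) − 15q_{Largo}.
∂π/∂q_{Largo} = 90 − 6q_{Largo} − 2q_{Nadir} = 0 ⇒ q_{Largo} = 15 − (1/3)q_{Nadir}.
Similarly q_{Nadir} = 40/3 − (1/3)q_{Largo}.
Plugging q_{Nadir} into Largo's best response: q_{Largo} = 15 − (1/3)(40/3 − (1/3)q_{Largo}) ⇒ (8/9)q_{Largo} = 95/9, so q_{Largo} = 11.875.
Then q_{Nadir} = 40/3 − (1/3)·11.875 = 9.375.
P_{Largo} = 105 − 3·11.875 − 2·9.375 = 50.625.

50.625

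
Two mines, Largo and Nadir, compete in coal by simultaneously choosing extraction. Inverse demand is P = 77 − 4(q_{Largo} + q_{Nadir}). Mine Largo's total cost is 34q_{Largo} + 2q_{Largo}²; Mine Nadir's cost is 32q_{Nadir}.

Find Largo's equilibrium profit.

Mine Largo's profit: π = q_{Largo}(77 − 4(q_{Largo} + q_{Nadir})) − 34q_{Largo} − 2q_{Largo}².
∂π/∂q_{Largo} = 43 − 12q_{Largo} − 4q_{Nadir} = 0, so q_{Largo} = 43/12 − (1/3)q_{Nadir}.
For Nadir: ∂π/∂q_{Nadir} = 45 − 8q_{Nadir} − 4q_{Largo} = 0 ⇒ q_{Nadir} = 5.625 − 0.5q_{Largo}.
Solving the two reaction functions simultaneously: (1 − (−1/3)(−0.5))q_{Largo} = 43/12 − (1/3)·5.625, so (5/6)q_{Largo} = 41/24 and q_{Largo} = 2.05.
Then q_{Nadir} = 5.625 − 0.5·2.05 = 4.6.
Price P = 77 − 4·6.65 = 50.4.
Largo's profit: (50.4 − 34)·2.05 − 2(2.05)² = 25.215.

25.215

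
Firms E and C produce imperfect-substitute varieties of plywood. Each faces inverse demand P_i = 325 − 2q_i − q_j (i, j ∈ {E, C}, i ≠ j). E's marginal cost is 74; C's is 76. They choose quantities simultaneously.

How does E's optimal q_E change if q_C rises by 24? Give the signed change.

-6

Firm E's profit: π = q_E(325 − 2q_E − q_C) − 74q_E.
∂π/∂q_E = 251 − 4q_E − q_C = 0 ⇒ q_E = 62.75 − 0.25q_C.
The reaction-function slope is −0.25, so a 24-unit rise in q_C moves q_E by −0.25 × 24 = −6. E's best response falls — the actions are strategic substitutes.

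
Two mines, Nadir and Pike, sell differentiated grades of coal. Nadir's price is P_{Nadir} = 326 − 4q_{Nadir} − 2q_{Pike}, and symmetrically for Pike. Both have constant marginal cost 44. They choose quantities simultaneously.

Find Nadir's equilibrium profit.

3180.96

Mine Nadir's profit: π = q_{Nadir}(326 − 4q_{Nadir} − 2q_{Pike}) − 44q_{Nadir}.
∂π/∂q_{Nadir} = 282 − 8q_{Nadir} − 2q_{Pike} = 0 ⇒ q_{Nadir} = 35.25 − 0.25q_{Pike}.
The game is symmetric, so in equilibrium q_{Pike} = q_{Nadir}: the reaction function gives 1.25q_{Nadir} = 35.25, hence q_{Nadir} = 28.2.
P_{Nadir} = 326 − 4·28.2 − 2·28.2 = 156.8.
Profit = (156.8 − 44)·28.2 = 3180.96.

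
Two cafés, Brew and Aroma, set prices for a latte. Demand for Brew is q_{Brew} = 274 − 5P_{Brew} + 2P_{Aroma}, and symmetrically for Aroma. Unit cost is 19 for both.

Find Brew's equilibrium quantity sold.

135.625

Brew's profit: π = (P_{Brew} − 19)(274 − 5P_{Brew} + 2P_{Aroma}).
∂π/∂P_{Brew} = 369 − 10P_{Brew} + 2P_{Aroma} = 0 ⇒ P_{Brew} = 36.9 + 0.2P_{Aroma}.
Setting P_{Brew} = P_{Aroma} in the reaction function: P_{Brew} = 36.9 + 0.2P_{Brew}, so P_{Brew} = 36.9 / 0.8 = 46.125.
q_{Brew} = 274 − 5·46.125 + 2·46.125 = 135.625.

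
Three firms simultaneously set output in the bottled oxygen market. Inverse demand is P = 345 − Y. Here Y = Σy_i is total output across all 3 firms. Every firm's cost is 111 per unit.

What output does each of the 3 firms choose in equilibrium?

58.5

A representative firm's profit is π_i = y_i(345 − Y) − 111y_i, with Y = y_i + Σ_{j≠i} y_j.
First-order condition: 234 − 2y_i − Σ_{j≠i} y_j = 0.
Imposing symmetry (y_j = y for all j) turns Σ_{j≠i} y_j into 2y, so 234 = 4y and y = 58.5.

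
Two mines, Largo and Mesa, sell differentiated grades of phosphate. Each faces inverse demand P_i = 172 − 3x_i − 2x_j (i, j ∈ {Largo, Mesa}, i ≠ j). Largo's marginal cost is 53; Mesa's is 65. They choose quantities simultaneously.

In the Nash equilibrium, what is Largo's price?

Mine Largo's profit: π = x_{Largo}(172 − 3x_{Largo} − 2x_{Mesa}) − 53x_{Largo}.
∂π/∂x_{Largo} = 119 − 6x_{Largo} − 2x_{Mesa} = 0 ⇒ x_{Largo} = 119/6 − (1/3)x_{Mesa}.
Similarly x_{Mesa} = 107/6 − (1/3)x_{Largo}.
Solving the two reaction functions simultaneously: (1 − (−1/3)(−1/3))x_{Largo} = 119/6 − (1/3)·(107/6), so (8/9)x_{Largo} = 125/9 and x_{Largo} = 15.625.
Then x_{Mesa} = 107/6 − (1/3)·15.625 = 12.625.
P_{Largo} = 172 − 3·15.625 − 2·12.625 = 99.875.

99.875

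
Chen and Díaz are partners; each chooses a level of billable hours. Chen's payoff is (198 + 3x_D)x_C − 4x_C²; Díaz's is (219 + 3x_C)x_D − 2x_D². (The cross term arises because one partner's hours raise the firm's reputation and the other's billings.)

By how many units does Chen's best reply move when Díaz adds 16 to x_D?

6

Expanding Chen's payoff: 198x_C + 3x_Dx_C − 4x_C².
∂π/∂x_C = 198 + 3x_D − 8x_C = 0, so x_C = 24.75 + 0.375x_D.
The reaction-function slope is 0.375, so a 16-unit rise in x_D moves x_C by 0.375 × 16 = 6. Chen's best response rises — the actions are strategic complements.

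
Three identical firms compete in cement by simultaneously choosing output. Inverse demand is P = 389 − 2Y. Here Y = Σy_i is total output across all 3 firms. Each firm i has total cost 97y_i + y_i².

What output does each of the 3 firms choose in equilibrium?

A representative firm's profit is π_i = y_i(389 − 2Y) − 97y_i − y_i², with Y = y_i + Σ_{j≠i} y_j.
First-order condition: 292 − 6y_i − 2Σ_{j≠i} y_j = 0.
In a symmetric equilibrium every firm chooses the same y, so Σ_{j≠i} y_j = 2y. The condition becomes 292 − 10y = 0, giving y = 292/10 = 29.2.

29.2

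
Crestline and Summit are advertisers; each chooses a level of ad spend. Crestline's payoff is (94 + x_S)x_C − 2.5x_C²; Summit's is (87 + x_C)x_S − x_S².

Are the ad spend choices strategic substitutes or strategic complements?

Expanding Crestline's payoff: 94x_C + x_Sx_C − 2.5x_C².
∂π/∂x_C = 94 + x_S − 5x_C = 0, so x_C = 18.8 + 0.2x_S.
The best-response slope dx_C/dx_S = 0.2 > 0: the reaction function is upward-sloping, so the choices are strategic complements.

strategic complements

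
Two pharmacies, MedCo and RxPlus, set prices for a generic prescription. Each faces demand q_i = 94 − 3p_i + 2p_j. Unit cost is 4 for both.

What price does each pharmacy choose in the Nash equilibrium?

26.5

MedCo's profit: π = (p_{MedCo} − 4)(94 − 3p_{MedCo} + 2p_{RxPlus}).
∂π/∂p_{MedCo} = 106 − 6p_{MedCo} + 2p_{RxPlus} = 0 ⇒ p_{MedCo} = 53/3 + (1/3)p_{RxPlus}.
The game is symmetric, so in equilibrium p_{RxPlus} = p_{MedCo}: the reaction function gives (2/3)p_{MedCo} = 53/3, hence p_{MedCo} = 26.5.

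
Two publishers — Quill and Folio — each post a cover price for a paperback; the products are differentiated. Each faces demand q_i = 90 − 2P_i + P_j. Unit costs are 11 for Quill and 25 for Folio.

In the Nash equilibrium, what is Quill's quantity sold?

56.4

Quill's profit: π = (P_{Quill} − 11)(90 − 2P_{Quill} + P_{Folio}).
∂π/∂P_{Quill} = 112 − 4P_{Quill} + P_{Folio} = 0 ⇒ P_{Quill} = 28 + 0.25P_{Folio}.
Similarly P_{Folio} = 35 + 0.25P_{Quill}.
Plugging P_{Folio} into Quill's best response: P_{Quill} = 28 + 0.25(35 + 0.25P_{Quill}) ⇒ 0.9375P_{Quill} = 36.75, so P_{Quill} = 39.2.
Then P_{Folio} = 35 + 0.25·39.2 = 44.8.
q_{Quill} = 90 − 2·39.2 + 44.8 = 56.4.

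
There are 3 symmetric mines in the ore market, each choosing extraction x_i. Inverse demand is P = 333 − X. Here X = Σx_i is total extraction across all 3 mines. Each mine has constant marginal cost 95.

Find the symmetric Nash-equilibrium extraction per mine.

A representative mine's profit is π_i = x_i(333 − X) − 95x_i, with X = x_i + Σ_{j≠i} x_j.
First-order condition: 238 − 2x_i − Σ_{j≠i} x_j = 0.
In a symmetric equilibrium every mine chooses the same x, so Σ_{j≠i} x_j = 2x. The condition becomes 238 − 4x = 0, giving x = 238/4 = 59.5.

59.5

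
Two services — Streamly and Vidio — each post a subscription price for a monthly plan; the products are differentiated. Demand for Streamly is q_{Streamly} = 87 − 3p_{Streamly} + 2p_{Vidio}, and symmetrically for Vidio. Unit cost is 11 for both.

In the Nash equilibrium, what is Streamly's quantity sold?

Streamly's profit: π = (p_{Streamly} − 11)(87 − 3p_{Streamly} + 2p_{Vidio}).
∂π/∂p_{Streamly} = 120 − 6p_{Streamly} + 2p_{Vidio} = 0 ⇒ p_{Streamly} = 20 + (1/3)p_{Vidio}.
Setting p_{Streamly} = p_{Vidio} in the reaction function: p_{Streamly} = 20 + (1/3)p_{Streamly}, so p_{Streamly} = 20 / (2/3) = 30.
q_{Streamly} = 87 − 3·30 + 2·30 = 57.

57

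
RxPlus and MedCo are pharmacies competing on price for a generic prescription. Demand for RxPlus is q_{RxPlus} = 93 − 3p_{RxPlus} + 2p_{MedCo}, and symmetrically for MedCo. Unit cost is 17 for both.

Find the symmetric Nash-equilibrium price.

36

RxPlus's profit: π = (p_{RxPlus} − 17)(93 − 3p_{RxPlus} + 2p_{MedCo}).
∂π/∂p_{RxPlus} = 144 − 6p_{RxPlus} + 2p_{MedCo} = 0 ⇒ p_{RxPlus} = 24 + (1/3)p_{MedCo}.
Setting p_{RxPlus} = p_{MedCo} in the reaction function: p_{RxPlus} = 24 + (1/3)p_{RxPlus}, so p_{RxPlus} = 24 / (2/3) = 36.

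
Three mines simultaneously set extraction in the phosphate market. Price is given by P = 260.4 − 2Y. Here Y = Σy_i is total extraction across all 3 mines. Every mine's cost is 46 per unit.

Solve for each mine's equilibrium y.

A representative mine's profit is π_i = y_i(260.4 − 2Y) − 46y_i, with Y = y_i + Σ_{j≠i} y_j.
First-order condition: 214.4 − 4y_i − 2Σ_{j≠i} y_j = 0.
Imposing symmetry (y_j = y for all j) turns Σ_{j≠i} y_j into 2y, so 214.4 = 8y and y = 26.8.

26.8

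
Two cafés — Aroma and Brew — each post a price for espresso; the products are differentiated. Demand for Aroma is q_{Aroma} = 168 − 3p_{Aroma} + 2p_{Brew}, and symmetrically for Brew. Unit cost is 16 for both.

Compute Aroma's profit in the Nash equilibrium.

4332

Aroma's profit: π = (p_{Aroma} − 16)(168 − 3p_{Aroma} + 2p_{Brew}).
∂π/∂p_{Aroma} = 216 − 6p_{Aroma} + 2p_{Brew} = 0 ⇒ p_{Aroma} = 36 + (1/3)p_{Brew}.
Setting p_{Aroma} = p_{Brew} in the reaction function: p_{Aroma} = 36 + (1/3)p_{Aroma}, so p_{Aroma} = 36 / (2/3) = 54.
q_{Aroma} = 168 − 3·54 + 2·54 = 114.
Profit = (54 − 16)·114 = 4332.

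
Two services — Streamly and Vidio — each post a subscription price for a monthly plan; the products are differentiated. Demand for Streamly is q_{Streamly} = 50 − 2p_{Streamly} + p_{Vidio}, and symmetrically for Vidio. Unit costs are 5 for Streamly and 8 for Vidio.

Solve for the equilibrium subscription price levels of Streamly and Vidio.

Streamly's profit: π = (p_{Streamly} − 5)(50 − 2p_{Streamly} + p_{Vidio}).
∂π/∂p_{Streamly} = 60 − 4p_{Streamly} + p_{Vidio} = 0 ⇒ p_{Streamly} = 15 + 0.25p_{Vidio}.
Similarly p_{Vidio} = 16.5 + 0.25p_{Streamly}.
Solving the two reaction functions simultaneously: (1 − (0.25)(0.25))p_{Streamly} = 15 + 0.25·16.5, so 0.9375p_{Streamly} = 19.125 and p_{Streamly} = 20.4.
Then p_{Vidio} = 16.5 + 0.25·20.4 = 21.6.

20.4, 21.6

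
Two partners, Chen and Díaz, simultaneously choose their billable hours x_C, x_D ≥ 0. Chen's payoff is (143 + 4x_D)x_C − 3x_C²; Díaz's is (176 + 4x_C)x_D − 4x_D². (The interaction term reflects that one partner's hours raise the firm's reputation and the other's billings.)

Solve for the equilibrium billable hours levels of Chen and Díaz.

57.75, 50.875

Expanding Chen's payoff: 143x_C + 4x_Dx_C − 3x_C².
∂π/∂x_C = 143 + 4x_D − 6x_C = 0, so x_C = 143/6 + (2/3)x_D.
Likewise for Díaz: x_D = 22 + 0.5x_C.
Substituting the second reaction function into the first: x_C = 143/6 + (2/3)(22 + 0.5x_C), which gives (2/3)x_C = 38.5 ⇒ x_C = 57.75.
Then x_D = 22 + 0.5·57.75 = 50.875.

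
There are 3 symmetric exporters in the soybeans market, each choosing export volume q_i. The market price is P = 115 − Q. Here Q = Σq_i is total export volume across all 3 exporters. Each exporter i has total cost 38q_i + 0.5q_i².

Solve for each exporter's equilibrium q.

A representative exporter's profit is π_i = q_i(115 − Q) − 38q_i − 0.5q_i², with Q = q_i + Σ_{j≠i} q_j.
First-order condition: 77 − 3q_i − Σ_{j≠i} q_j = 0.
In a symmetric equilibrium every exporter chooses the same q, so Σ_{j≠i} q_j = 2q. The condition becomes 77 − 5q = 0, giving q = 77/5 = 15.4.

15.4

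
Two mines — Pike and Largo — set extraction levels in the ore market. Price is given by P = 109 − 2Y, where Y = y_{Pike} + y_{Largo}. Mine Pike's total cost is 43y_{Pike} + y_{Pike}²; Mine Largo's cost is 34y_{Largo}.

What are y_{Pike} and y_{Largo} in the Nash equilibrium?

5.7, 15.9

Mine Pike's profit: π = y_{Pike}(109 − 2(y_{Pike} + y_{Largo})) − 43y_{Pike} − y_{Pike}².
∂π/∂y_{Pike} = 66 − 6y_{Pike} − 2y_{Largo} = 0, so y_{Pike} = 11 − (1/3)y_{Largo}.
For Largo: ∂π/∂y_{Largo} = 75 − 4y_{Largo} − 2y_{Pike} = 0 ⇒ y_{Largo} = 18.75 − 0.5y_{Pike}.
Substituting the second reaction function into the first: y_{Pike} = 11 − (1/3)(18.75 − 0.5y_{Pike}), which gives (5/6)y_{Pike} = 4.75 ⇒ y_{Pike} = 5.7.
Then y_{Largo} = 18.75 − 0.5·5.7 = 15.9.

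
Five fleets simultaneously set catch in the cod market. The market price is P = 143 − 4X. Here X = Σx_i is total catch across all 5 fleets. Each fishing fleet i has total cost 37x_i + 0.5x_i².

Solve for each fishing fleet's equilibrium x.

4.24

A representative fishing fleet's profit is π_i = x_i(143 − 4X) − 37x_i − 0.5x_i², with X = x_i + Σ_{j≠i} x_j.
First-order condition: 106 − 9x_i − 4Σ_{j≠i} x_j = 0.
With identical fishing fleets, set every x_j = x: then 106 − 9x − 16x = 0, i.e. x = 106/25 = 4.24.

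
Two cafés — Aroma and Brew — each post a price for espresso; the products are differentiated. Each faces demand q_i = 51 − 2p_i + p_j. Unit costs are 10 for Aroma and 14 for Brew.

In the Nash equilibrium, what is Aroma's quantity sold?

28.4

Aroma's profit: π = (p_{Aroma} − 10)(51 − 2p_{Aroma} + p_{Brew}).
∂π/∂p_{Aroma} = 71 − 4p_{Aroma} + p_{Brew} = 0 ⇒ p_{Aroma} = 17.75 + 0.25p_{Brew}.
Similarly p_{Brew} = 19.75 + 0.25p_{Aroma}.
Substituting the second reaction function into the first: p_{Aroma} = 17.75 + 0.25(19.75 + 0.25p_{Aroma}), which gives 0.9375p_{Aroma} = 22.6875 ⇒ p_{Aroma} = 24.2.
Then p_{Brew} = 19.75 + 0.25·24.2 = 25.8.
q_{Aroma} = 51 − 2·24.2 + 25.8 = 28.4.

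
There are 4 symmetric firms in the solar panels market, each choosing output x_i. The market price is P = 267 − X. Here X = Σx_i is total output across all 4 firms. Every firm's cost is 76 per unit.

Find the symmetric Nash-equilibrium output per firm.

38.2

A representative firm's profit is π_i = x_i(267 − X) − 76x_i, with X = x_i + Σ_{j≠i} x_j.
First-order condition: 191 − 2x_i − Σ_{j≠i} x_j = 0.
In a symmetric equilibrium every firm chooses the same x, so Σ_{j≠i} x_j = 3x. The condition becomes 191 − 5x = 0, giving x = 191/5 = 38.2.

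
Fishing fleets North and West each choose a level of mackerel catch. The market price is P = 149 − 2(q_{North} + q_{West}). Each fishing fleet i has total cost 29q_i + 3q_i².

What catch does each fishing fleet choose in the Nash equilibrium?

10

Fishing fleet North's profit: π = q_{North}(149 − 2(q_{North} + q_{West})) − 29q_{North} − 3q_{North}².
∂π/∂q_{North} = 120 − 10q_{North} − 2q_{West} = 0, so q_{North} = 12 − 0.2q_{West}.
By symmetry q_{West} = q_{North}; substituting into the reaction function, 1.2q_{North} = 12 and q_{North} = 10.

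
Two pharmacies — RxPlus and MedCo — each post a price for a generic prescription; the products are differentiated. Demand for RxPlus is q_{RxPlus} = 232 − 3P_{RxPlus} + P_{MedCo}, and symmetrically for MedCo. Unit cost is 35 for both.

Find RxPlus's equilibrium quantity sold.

RxPlus's profit: π = (P_{RxPlus} − 35)(232 − 3P_{RxPlus} + P_{MedCo}).
∂π/∂P_{RxPlus} = 337 − 6P_{RxPlus} + P_{MedCo} = 0 ⇒ P_{RxPlus} = 337/6 + (1/6)P_{MedCo}.
The game is symmetric, so in equilibrium P_{MedCo} = P_{RxPlus}: the reaction function gives (5/6)P_{RxPlus} = 337/6, hence P_{RxPlus} = 67.4.
q_{RxPlus} = 232 − 3·67.4 + 67.4 = 97.2.

97.2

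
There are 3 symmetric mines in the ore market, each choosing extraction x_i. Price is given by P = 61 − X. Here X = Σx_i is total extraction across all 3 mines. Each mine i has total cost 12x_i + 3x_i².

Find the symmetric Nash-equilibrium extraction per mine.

A representative mine's profit is π_i = x_i(61 − X) − 12x_i − 3x_i², with X = x_i + Σ_{j≠i} x_j.
First-order condition: 49 − 8x_i − Σ_{j≠i} x_j = 0.
In a symmetric equilibrium every mine chooses the same x, so Σ_{j≠i} x_j = 2x. The condition becomes 49 − 10x = 0, giving x = 49/10 = 4.9.

4.9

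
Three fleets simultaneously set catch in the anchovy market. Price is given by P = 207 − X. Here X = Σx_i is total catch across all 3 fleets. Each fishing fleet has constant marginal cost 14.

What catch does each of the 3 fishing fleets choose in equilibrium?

A representative fishing fleet's profit is π_i = x_i(207 − X) − 14x_i, with X = x_i + Σ_{j≠i} x_j.
First-order condition: 193 − 2x_i − Σ_{j≠i} x_j = 0.
With identical fishing fleets, set every x_j = x: then 193 − 2x − 2x = 0, i.e. x = 193/4 = 48.25.

48.25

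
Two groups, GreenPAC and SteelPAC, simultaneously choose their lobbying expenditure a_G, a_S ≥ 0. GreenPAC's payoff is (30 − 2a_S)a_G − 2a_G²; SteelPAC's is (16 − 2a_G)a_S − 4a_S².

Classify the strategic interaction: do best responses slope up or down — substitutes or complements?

Expanding GreenPAC's payoff: 30a_G − 2a_Sa_G − 2a_G².
∂π/∂a_G = 30 − 2a_S − 4a_G = 0, so a_G = 7.5 − 0.5a_S.
The best-response slope da_G/da_S = −0.5 < 0: the reaction function is downward-sloping, so the choices are strategic substitutes.

strategic substitutes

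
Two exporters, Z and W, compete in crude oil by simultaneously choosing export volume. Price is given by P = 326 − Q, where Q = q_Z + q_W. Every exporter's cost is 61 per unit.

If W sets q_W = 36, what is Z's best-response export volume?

114.5

Exporter Z's profit: π = q_Z(326 − (q_Z + q_W)) − 61q_Z.
∂π/∂q_Z = 265 − 2q_Z − q_W = 0, so q_Z = 132.5 − 0.5q_W.
At q_W = 36: q_Z = 132.5 − 0.5·36 = 114.5.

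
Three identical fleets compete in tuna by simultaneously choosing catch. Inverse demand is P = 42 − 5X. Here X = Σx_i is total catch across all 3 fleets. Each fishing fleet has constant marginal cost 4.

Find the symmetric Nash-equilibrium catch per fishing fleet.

1.9

A representative fishing fleet's profit is π_i = x_i(42 − 5X) − 4x_i, with X = x_i + Σ_{j≠i} x_j.
First-order condition: 38 − 10x_i − 5Σ_{j≠i} x_j = 0.
In a symmetric equilibrium every fishing fleet chooses the same x, so Σ_{j≠i} x_j = 2x. The condition becomes 38 − 20x = 0, giving x = 38/20 = 1.9.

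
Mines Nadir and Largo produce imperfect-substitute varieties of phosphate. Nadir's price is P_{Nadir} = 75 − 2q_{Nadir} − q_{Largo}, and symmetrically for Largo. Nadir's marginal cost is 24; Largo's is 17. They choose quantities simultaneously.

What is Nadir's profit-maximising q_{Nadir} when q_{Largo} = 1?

12.5

Mine Nadir's profit: π = q_{Nadir}(75 − 2q_{Nadir} − q_{Largo}) − 24q_{Nadir}.
∂π/∂q_{Nadir} = 51 − 4q_{Nadir} − q_{Largo} = 0 ⇒ q_{Nadir} = 12.75 − 0.25q_{Largo}.
At q_{Largo} = 1: q_{Nadir} = 12.75 − 0.25·1 = 12.5.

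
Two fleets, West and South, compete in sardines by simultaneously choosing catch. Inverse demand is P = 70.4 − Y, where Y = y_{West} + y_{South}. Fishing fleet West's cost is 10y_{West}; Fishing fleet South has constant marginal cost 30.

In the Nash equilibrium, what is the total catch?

33.6

Fishing fleet West's profit: π = y_{West}(70.4 − (y_{West} + y_{South})) − 10y_{West}.
∂π/∂y_{West} = 60.4 − 2y_{West} − y_{South} = 0, so y_{West} = 30.2 − 0.5y_{South}.
By the same steps for South: y_{South} = 20.2 − 0.5y_{West}.
Solving the two reaction functions simultaneously: (1 − (−0.5)(−0.5))y_{West} = 30.2 − 0.5·20.2, so 0.75y_{West} = 20.1 and y_{West} = 26.8.
Then y_{South} = 20.2 − 0.5·26.8 = 6.8.
Total catch: 26.8 + 6.8 = 33.6.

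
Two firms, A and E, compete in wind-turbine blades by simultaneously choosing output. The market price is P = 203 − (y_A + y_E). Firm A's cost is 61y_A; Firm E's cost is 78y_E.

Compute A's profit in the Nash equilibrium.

Firm A's profit: π = y_A(203 − (y_A + y_E)) − 61y_A.
∂π/∂y_A = 142 − 2y_A − y_E = 0, so y_A = 71 − 0.5y_E.
By the same steps for E: y_E = 62.5 − 0.5y_A.
Substituting the second reaction function into the first: y_A = 71 − 0.5(62.5 − 0.5y_A), which gives 0.75y_A = 39.75 ⇒ y_A = 53.
Then y_E = 62.5 − 0.5·53 = 36.
Price P = 203 − 89 = 114.
A's profit: (114 − 61)·53 = 2809.

2809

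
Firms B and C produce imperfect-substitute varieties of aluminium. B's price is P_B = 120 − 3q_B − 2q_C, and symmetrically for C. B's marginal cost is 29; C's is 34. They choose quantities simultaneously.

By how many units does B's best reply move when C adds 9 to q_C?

Firm B's profit: π = q_B(120 − 3q_B − 2q_C) − 29q_B.
∂π/∂q_B = 91 − 6q_B − 2q_C = 0 ⇒ q_B = 91/6 − (1/3)q_C.
The reaction-function slope is −1/3, so a 9-unit rise in q_C moves q_B by −1/3 × 9 = −3. B's best response falls — the actions are strategic substitutes.

-3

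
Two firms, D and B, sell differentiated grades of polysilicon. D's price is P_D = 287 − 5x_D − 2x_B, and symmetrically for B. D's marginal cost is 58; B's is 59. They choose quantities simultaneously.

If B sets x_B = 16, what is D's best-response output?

Firm D's profit: π = x_D(287 − 5x_D − 2x_B) − 58x_D.
∂π/∂x_D = 229 − 10x_D − 2x_B = 0 ⇒ x_D = 22.9 − 0.2x_B.
At x_B = 16: x_D = 22.9 − 0.2·16 = 19.7.

19.7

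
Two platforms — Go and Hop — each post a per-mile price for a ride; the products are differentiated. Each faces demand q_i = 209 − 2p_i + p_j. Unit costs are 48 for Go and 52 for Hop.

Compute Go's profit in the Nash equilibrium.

Go's profit: π = (p_{Go} − 48)(209 − 2p_{Go} + p_{Hop}).
∂π/∂p_{Go} = 305 − 4p_{Go} + p_{Hop} = 0 ⇒ p_{Go} = 76.25 + 0.25p_{Hop}.
Similarly p_{Hop} = 78.25 + 0.25p_{Go}.
Plugging p_{Hop} into Go's best response: p_{Go} = 76.25 + 0.25(78.25 + 0.25p_{Go}) ⇒ 0.9375p_{Go} = 95.8125, so p_{Go} = 102.2.
Then p_{Hop} = 78.25 + 0.25·102.2 = 103.8.
q_{Go} = 209 − 2·102.2 + 103.8 = 108.4.
Profit = (102.2 − 48)·108.4 = 5875.28.

5875.28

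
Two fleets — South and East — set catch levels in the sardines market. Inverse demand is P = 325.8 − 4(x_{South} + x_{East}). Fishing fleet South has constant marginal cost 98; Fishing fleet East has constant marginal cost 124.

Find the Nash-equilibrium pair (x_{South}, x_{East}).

21.15, 14.65

Fishing fleet South's profit: π = x_{South}(325.8 − 4(x_{South} + x_{East})) − 98x_{South}.
∂π/∂x_{South} = 227.8 − 8x_{South} − 4x_{East} = 0, so x_{South} = 28.475 − 0.5x_{East}.
By the same steps for East: x_{East} = 25.225 − 0.5x_{South}.
Solving the two reaction functions simultaneously: (1 − (−0.5)(−0.5))x_{South} = 28.475 − 0.5·25.225, so 0.75x_{South} = 15.8625 and x_{South} = 21.15.
Then x_{East} = 25.225 − 0.5·21.15 = 14.65.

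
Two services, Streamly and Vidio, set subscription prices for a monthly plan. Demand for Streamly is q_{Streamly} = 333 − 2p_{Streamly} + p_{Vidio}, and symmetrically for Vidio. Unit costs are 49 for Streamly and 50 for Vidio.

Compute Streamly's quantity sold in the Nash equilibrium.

189.6

Streamly's profit: π = (p_{Streamly} − 49)(333 − 2p_{Streamly} + p_{Vidio}).
∂π/∂p_{Streamly} = 431 − 4p_{Streamly} + p_{Vidio} = 0 ⇒ p_{Streamly} = 107.75 + 0.25p_{Vidio}.
Similarly p_{Vidio} = 108.25 + 0.25p_{Streamly}.
Plugging p_{Vidio} into Streamly's best response: p_{Streamly} = 107.75 + 0.25(108.25 + 0.25p_{Streamly}) ⇒ 0.9375p_{Streamly} = 134.8125, so p_{Streamly} = 143.8.
Then p_{Vidio} = 108.25 + 0.25·143.8 = 144.2.
q_{Streamly} = 333 − 2·143.8 + 144.2 = 189.6.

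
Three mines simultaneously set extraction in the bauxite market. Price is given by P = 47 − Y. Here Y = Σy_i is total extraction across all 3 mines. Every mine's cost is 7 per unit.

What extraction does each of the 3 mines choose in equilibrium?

10

A representative mine's profit is π_i = y_i(47 − Y) − 7y_i, with Y = y_i + Σ_{j≠i} y_j.
First-order condition: 40 − 2y_i − Σ_{j≠i} y_j = 0.
In a symmetric equilibrium every mine chooses the same y, so Σ_{j≠i} y_j = 2y. The condition becomes 40 − 4y = 0, giving y = 40/4 = 10.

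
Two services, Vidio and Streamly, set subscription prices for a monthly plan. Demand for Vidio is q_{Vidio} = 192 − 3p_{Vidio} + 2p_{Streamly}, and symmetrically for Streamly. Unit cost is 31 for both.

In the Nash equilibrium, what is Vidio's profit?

4860.1875

Vidio's profit: π = (p_{Vidio} − 31)(192 − 3p_{Vidio} + 2p_{Streamly}).
∂π/∂p_{Vidio} = 285 − 6p_{Vidio} + 2p_{Streamly} = 0 ⇒ p_{Vidio} = 47.5 + (1/3)p_{Streamly}.
By symmetry p_{Streamly} = p_{Vidio}; substituting into the reaction function, (2/3)p_{Vidio} = 47.5 and p_{Vidio} = 71.25.
q_{Vidio} = 192 − 3·71.25 + 2·71.25 = 120.75.
Profit = (71.25 − 31)·120.75 = 4860.1875.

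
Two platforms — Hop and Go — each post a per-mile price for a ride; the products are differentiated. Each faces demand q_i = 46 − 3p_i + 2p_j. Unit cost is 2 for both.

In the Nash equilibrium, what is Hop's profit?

363

Hop's profit: π = (p_{Hop} − 2)(46 − 3p_{Hop} + 2p_{Go}).
∂π/∂p_{Hop} = 52 − 6p_{Hop} + 2p_{Go} = 0 ⇒ p_{Hop} = 26/3 + (1/3)p_{Go}.
By symmetry p_{Go} = p_{Hop}; substituting into the reaction function, (2/3)p_{Hop} = 26/3 and p_{Hop} = 13.
q_{Hop} = 46 − 3·13 + 2·13 = 33.
Profit = (13 − 2)·33 = 363.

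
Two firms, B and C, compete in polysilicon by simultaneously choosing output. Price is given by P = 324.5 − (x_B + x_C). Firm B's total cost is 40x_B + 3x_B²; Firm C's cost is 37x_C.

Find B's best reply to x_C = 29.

31.9375

Firm B's profit: π = x_B(324.5 − (x_B + x_C)) − 40x_B − 3x_B².
∂π/∂x_B = 284.5 − 8x_B − x_C = 0, so x_B = 35.5625 − 0.125x_C.
At x_C = 29: x_B = 35.5625 − 0.125·29 = 31.9375.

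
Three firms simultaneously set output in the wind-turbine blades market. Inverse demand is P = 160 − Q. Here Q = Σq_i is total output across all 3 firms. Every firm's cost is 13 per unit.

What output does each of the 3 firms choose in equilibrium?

A representative firm's profit is π_i = q_i(160 − Q) − 13q_i, with Q = q_i + Σ_{j≠i} q_j.
First-order condition: 147 − 2q_i − Σ_{j≠i} q_j = 0.
With identical firms, set every q_j = q: then 147 − 2q − 2q = 0, i.e. q = 147/4 = 36.75.

36.75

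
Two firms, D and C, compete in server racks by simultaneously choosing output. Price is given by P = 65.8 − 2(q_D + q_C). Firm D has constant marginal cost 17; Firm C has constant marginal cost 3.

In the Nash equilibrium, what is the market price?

28.6

Firm D's profit: π = q_D(65.8 − 2(q_D + q_C)) − 17q_D.
∂π/∂q_D = 48.8 − 4q_D − 2q_C = 0, so q_D = 12.2 − 0.5q_C.
By the same steps for C: q_C = 15.7 − 0.5q_D.
Solving the two reaction functions simultaneously: (1 − (−0.5)(−0.5))q_D = 12.2 − 0.5·15.7, so 0.75q_D = 4.35 and q_D = 5.8.
Then q_C = 15.7 − 0.5·5.8 = 12.8.
Equilibrium price: P = 65.8 − 2·18.6 = 28.6.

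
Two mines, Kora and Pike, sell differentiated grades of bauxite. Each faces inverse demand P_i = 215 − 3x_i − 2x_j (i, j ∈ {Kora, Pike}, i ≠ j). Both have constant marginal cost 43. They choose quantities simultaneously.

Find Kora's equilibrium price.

107.5

Mine Kora's profit: π = x_{Kora}(215 − 3x_{Kora} − 2x_{Pike}) − 43x_{Kora}.
∂π/∂x_{Kora} = 172 − 6x_{Kora} − 2x_{Pike} = 0 ⇒ x_{Kora} = 86/3 − (1/3)x_{Pike}.
Setting x_{Kora} = x_{Pike} in the reaction function: x_{Kora} = 86/3 − (1/3)x_{Kora}, so x_{Kora} = (86/3) / (4/3) = 21.5.
P_{Kora} = 215 − 3·21.5 − 2·21.5 = 107.5.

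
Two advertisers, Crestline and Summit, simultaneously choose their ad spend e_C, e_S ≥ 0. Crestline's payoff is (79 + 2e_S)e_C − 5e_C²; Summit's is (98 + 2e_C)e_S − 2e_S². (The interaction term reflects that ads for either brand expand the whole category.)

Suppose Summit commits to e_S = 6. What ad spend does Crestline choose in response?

9.1

Expanding Crestline's payoff: 79e_C + 2e_Se_C − 5e_C².
∂π/∂e_C = 79 + 2e_S − 10e_C = 0, so e_C = 7.9 + 0.2e_S.
At e_S = 6: e_C = 7.9 + 0.2·6 = 9.1.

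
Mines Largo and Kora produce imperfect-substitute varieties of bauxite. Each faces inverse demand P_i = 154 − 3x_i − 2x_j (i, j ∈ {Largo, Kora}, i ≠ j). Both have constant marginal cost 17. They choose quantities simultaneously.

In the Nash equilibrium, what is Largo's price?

Mine Largo's profit: π = x_{Largo}(154 − 3x_{Largo} − 2x_{Kora}) − 17x_{Largo}.
∂π/∂x_{Largo} = 137 − 6x_{Largo} − 2x_{Kora} = 0 ⇒ x_{Largo} = 137/6 − (1/3)x_{Kora}.
Setting x_{Largo} = x_{Kora} in the reaction function: x_{Largo} = 137/6 − (1/3)x_{Largo}, so x_{Largo} = (137/6) / (4/3) = 17.125.
P_{Largo} = 154 − 3·17.125 − 2·17.125 = 68.375.

68.375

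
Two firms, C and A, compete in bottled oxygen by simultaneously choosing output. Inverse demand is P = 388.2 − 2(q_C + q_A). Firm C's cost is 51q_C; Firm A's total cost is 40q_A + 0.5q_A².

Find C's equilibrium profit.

Firm C's profit: π = q_C(388.2 − 2(q_C + q_A)) − 51q_C.
∂π/∂q_C = 337.2 − 4q_C − 2q_A = 0, so q_C = 84.3 − 0.5q_A.
For A: ∂π/∂q_A = 348.2 − 5q_A − 2q_C = 0 ⇒ q_A = 69.64 − 0.4q_C.
Solving the two reaction functions simultaneously: (1 − (−0.5)(−0.4))q_C = 84.3 − 0.5·69.64, so 0.8q_C = 49.48 and q_C = 61.85.
Then q_A = 69.64 − 0.4·61.85 = 44.9.
Price P = 388.2 − 2·106.75 = 174.7.
C's profit: (174.7 − 51)·61.85 = 7650.845.

7650.845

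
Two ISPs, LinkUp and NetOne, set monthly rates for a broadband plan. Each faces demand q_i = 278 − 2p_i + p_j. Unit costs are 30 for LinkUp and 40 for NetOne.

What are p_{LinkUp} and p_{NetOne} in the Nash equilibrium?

LinkUp's profit: π = (p_{LinkUp} − 30)(278 − 2p_{LinkUp} + p_{NetOne}).
∂π/∂p_{LinkUp} = 338 − 4p_{LinkUp} + p_{NetOne} = 0 ⇒ p_{LinkUp} = 84.5 + 0.25p_{NetOne}.
Similarly p_{NetOne} = 89.5 + 0.25p_{LinkUp}.
Solving the two reaction functions simultaneously: (1 − (0.25)(0.25))p_{LinkUp} = 84.5 + 0.25·89.5, so 0.9375p_{LinkUp} = 106.875 and p_{LinkUp} = 114.
Then p_{NetOne} = 89.5 + 0.25·114 = 118.

114, 118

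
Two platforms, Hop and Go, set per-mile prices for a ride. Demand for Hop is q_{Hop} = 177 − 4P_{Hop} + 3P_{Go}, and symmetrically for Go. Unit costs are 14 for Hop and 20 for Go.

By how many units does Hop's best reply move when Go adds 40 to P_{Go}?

15

Hop's profit: π = (P_{Hop} − 14)(177 − 4P_{Hop} + 3P_{Go}).
∂π/∂P_{Hop} = 233 − 8P_{Hop} + 3P_{Go} = 0 ⇒ P_{Hop} = 29.125 + 0.375P_{Go}.
The reaction-function slope is 0.375, so a 40-unit rise in P_{Go} moves P_{Hop} by 0.375 × 40 = 15. Hop's best response rises — the actions are strategic complements.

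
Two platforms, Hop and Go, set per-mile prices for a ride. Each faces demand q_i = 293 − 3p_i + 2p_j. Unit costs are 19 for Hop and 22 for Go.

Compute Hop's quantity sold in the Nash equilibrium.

Hop's profit: π = (p_{Hop} − 19)(293 − 3p_{Hop} + 2p_{Go}).
∂π/∂p_{Hop} = 350 − 6p_{Hop} + 2p_{Go} = 0 ⇒ p_{Hop} = 175/3 + (1/3)p_{Go}.
Similarly p_{Go} = 359/6 + (1/3)p_{Hop}.
Substituting the second reaction function into the first: p_{Hop} = 175/3 + (1/3)(359/6 + (1/3)p_{Hop}), which gives (8/9)p_{Hop} = 1409/18 ⇒ p_{Hop} = 88.0625.
Then p_{Go} = 359/6 + (1/3)·88.0625 = 89.1875.
q_{Hop} = 293 − 3·88.0625 + 2·89.1875 = 207.1875.

207.1875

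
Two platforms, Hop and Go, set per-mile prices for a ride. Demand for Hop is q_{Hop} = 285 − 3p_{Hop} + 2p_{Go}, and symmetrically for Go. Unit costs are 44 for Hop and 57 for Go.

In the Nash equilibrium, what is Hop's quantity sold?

188.0625

Hop's profit: π = (p_{Hop} − 44)(285 − 3p_{Hop} + 2p_{Go}).
∂π/∂p_{Hop} = 417 − 6p_{Hop} + 2p_{Go} = 0 ⇒ p_{Hop} = 69.5 + (1/3)p_{Go}.
Similarly p_{Go} = 76 + (1/3)p_{Hop}.
Substituting the second reaction function into the first: p_{Hop} = 69.5 + (1/3)(76 + (1/3)p_{Hop}), which gives (8/9)p_{Hop} = 569/6 ⇒ p_{Hop} = 106.6875.
Then p_{Go} = 76 + (1/3)·106.6875 = 111.5625.
q_{Hop} = 285 − 3·106.6875 + 2·111.5625 = 188.0625.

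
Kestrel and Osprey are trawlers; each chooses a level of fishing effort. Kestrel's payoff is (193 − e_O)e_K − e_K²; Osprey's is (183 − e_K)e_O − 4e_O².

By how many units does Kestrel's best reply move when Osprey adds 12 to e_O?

-6

Expanding Kestrel's payoff: 193e_K − e_Oe_K − e_K².
∂π/∂e_K = 193 − e_O − 2e_K = 0, so e_K = 96.5 − 0.5e_O.
The reaction-function slope is −0.5, so a 12-unit rise in e_O moves e_K by −0.5 × 12 = −6. Kestrel's best response falls — the actions are strategic substitutes.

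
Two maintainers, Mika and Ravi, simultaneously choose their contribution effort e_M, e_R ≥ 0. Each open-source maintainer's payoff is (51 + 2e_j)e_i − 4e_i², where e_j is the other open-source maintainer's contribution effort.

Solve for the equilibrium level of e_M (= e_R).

8.5

Mika's payoff is (51 + 2e_R)e_M − 4e_M².
∂π/∂e_M = 51 + 2e_R − 8e_M = 0, so e_M = 6.375 + 0.25e_R.
By symmetry e_R = e_M; substituting into the reaction function, 0.75e_M = 6.375 and e_M = 8.5.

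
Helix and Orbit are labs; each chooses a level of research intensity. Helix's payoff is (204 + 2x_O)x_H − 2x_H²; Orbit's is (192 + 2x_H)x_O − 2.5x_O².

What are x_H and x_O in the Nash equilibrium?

Expanding Helix's payoff: 204x_H + 2x_Ox_H − 2x_H².
∂π/∂x_H = 204 + 2x_O − 4x_H = 0, so x_H = 51 + 0.5x_O.
Likewise for Orbit: x_O = 38.4 + 0.4x_H.
Plugging x_O into Helix's best response: x_H = 51 + 0.5(38.4 + 0.4x_H) ⇒ 0.8x_H = 70.2, so x_H = 87.75.
Then x_O = 38.4 + 0.4·87.75 = 73.5.

87.75, 73.5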